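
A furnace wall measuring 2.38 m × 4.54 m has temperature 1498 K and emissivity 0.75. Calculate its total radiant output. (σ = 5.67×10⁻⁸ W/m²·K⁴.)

A = 2.38 × 4.54 = 10.8 m².
Stefan–Boltzmann: P = εσAT⁴ = 0.75 × 5.67×10⁻⁸ × 10.8 × (1498)⁴ = 0.75 × 5.67×10⁻⁸ × 10.8 × 5.04×10^12.
P = 2.31×10^6 W.

P ≈ 2.31×10^6 W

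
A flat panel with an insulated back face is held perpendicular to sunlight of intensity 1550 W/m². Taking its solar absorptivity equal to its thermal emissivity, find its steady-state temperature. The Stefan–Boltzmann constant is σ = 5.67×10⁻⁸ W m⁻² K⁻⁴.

T ≈ 407 K

Absorbed flux αS = emitted flux εσT⁴ (one radiating face); with α = ε, T = (S/σ)^(1/4).
T = (1550 / 5.67×10⁻⁸)^(1/4) = (2.73×10^10)^(1/4).
T = 407 K.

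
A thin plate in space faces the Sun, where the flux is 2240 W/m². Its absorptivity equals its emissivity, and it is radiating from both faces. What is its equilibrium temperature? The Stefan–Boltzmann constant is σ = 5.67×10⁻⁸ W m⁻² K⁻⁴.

Absorbed flux αS = emitted flux 2εσT⁴ per unit area; with α = ε this gives T = (S/2σ)^(1/4).
T = (2240 / (2 × 5.67×10⁻⁸))^(1/4) = (1.98×10^10)^(1/4).
T = 375 K.

T ≈ 375 K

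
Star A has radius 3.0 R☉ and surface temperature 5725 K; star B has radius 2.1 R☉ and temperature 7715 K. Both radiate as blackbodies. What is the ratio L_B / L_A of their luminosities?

L = 4πR²σT⁴ ∝ R²T⁴, so L_B/L_A = (2.1/3.0)² × (7715/5725)⁴ = 0.490 × 3.30 = 1.62.

L_B/L_A ≈ 1.62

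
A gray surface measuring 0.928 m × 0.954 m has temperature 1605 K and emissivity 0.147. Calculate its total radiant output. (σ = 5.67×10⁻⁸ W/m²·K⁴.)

A = 0.928 × 0.954 = 0.885 m².
Stefan–Boltzmann: P = εσAT⁴ = 0.147 × 5.67×10⁻⁸ × 0.885 × (1605)⁴ = 0.147 × 5.67×10⁻⁸ × 0.885 × 6.64×10^12.
P = 49000 W.

P ≈ 49000 W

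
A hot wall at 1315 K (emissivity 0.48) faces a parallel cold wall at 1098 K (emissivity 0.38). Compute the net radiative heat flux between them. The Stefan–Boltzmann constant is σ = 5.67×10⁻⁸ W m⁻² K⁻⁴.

q ≈ 23500 W/m²

For two large parallel gray plates, q = σ(T₁⁴ − T₂⁴) / (1/ε₁ + 1/ε₂ − 1).
1/ε₁ + 1/ε₂ − 1 = 1/0.48 + 1/0.38 − 1 = 3.715.
T₁⁴ − T₂⁴ = 2.99×10^12 − 1.45×10^12 = 1.54×10^12 K⁴.
q = 5.67×10⁻⁸ × 1.54×10^12 / 3.715 = 23500 W/m².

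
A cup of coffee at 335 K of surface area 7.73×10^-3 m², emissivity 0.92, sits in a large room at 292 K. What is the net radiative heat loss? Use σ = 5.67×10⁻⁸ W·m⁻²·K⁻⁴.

Q = εσA(T⁴ − T_s⁴). T⁴ − T_s⁴ = (335)⁴ − (292)⁴ = 1.26×10^10 − 7.27×10^9 = 5.32×10^9 K⁴.
Q = 0.92 × 5.67×10⁻⁸ × 7.73×10^-3 × 5.32×10^9 = 2.15 W.

Q ≈ 2.15 W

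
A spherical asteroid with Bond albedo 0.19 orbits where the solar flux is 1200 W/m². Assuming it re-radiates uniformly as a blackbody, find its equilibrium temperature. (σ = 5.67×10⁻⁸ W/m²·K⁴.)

Power absorbed = (1−a)S·πR²; power emitted = 4πR²σT⁴. Equating and cancelling πR²:
T = ((1−a)S / 4σ)^(1/4) = (972 / (4 × 5.67×10⁻⁸))^(1/4) = (4.29×10^9)^(1/4).
T = 256 K.

T ≈ 256 K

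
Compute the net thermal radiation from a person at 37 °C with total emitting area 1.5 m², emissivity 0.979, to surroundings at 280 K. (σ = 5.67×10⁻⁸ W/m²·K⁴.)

Q ≈ 257 W

Convert: 37 °C = 310 K.
Q = εσA(T⁴ − T_s⁴). T⁴ − T_s⁴ = (310)⁴ − (280)⁴ = 9.24×10^9 − 6.15×10^9 = 3.09×10^9 K⁴.
Q = 0.979 × 5.67×10⁻⁸ × 1.50 × 3.09×10^9 = 257 W.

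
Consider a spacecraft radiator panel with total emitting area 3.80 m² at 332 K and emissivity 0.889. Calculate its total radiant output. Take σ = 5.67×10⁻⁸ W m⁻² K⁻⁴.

Stefan–Boltzmann: P = εσAT⁴ = 0.889 × 5.67×10⁻⁸ × 3.80 × (332)⁴ = 0.889 × 5.67×10⁻⁸ × 3.80 × 1.21×10^10.
P = 2330 W.

P ≈ 2330 W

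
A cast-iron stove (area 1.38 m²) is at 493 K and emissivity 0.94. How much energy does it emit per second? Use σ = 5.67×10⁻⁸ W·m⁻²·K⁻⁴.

P ≈ 4340 W

Stefan–Boltzmann: P = εσAT⁴ = 0.94 × 5.67×10⁻⁸ × 1.38 × (493)⁴ = 0.94 × 5.67×10⁻⁸ × 1.38 × 5.91×10^10.
P = 4340 W.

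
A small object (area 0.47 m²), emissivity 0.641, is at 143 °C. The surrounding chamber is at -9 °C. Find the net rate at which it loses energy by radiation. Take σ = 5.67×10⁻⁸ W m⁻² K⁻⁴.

Q ≈ 429 W

Convert: 143 °C = 416 K; -9 °C = 264 K.
Q = εσA(T⁴ − T_s⁴). T⁴ − T_s⁴ = (416)⁴ − (264)⁴ = 2.99×10^10 − 4.86×10^9 = 2.51×10^10 K⁴.
Q = 0.641 × 5.67×10⁻⁸ × 0.470 × 2.51×10^10 = 429 W.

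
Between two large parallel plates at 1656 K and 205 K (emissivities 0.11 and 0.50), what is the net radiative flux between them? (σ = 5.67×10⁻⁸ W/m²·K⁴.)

q ≈ 42200 W/m²

For two large parallel gray plates, q = σ(T₁⁴ − T₂⁴) / (1/ε₁ + 1/ε₂ − 1).
1/ε₁ + 1/ε₂ − 1 = 1/0.11 + 1/0.50 − 1 = 10.09.
T₁⁴ − T₂⁴ = 7.52×10^12 − 1.77×10^9 = 7.52×10^12 K⁴.
q = 5.67×10⁻⁸ × 7.52×10^12 / 10.09 = 42200 W/m².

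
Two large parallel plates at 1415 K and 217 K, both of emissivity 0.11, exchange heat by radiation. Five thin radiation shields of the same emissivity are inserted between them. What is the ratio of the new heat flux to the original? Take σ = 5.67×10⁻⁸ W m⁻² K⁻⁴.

ratio ≈ 0.167

With N identical shields there are N+1 = 6 gaps in series, each with the same radiative resistance, so the flux falls to 1/(N+1) of its unshielded value.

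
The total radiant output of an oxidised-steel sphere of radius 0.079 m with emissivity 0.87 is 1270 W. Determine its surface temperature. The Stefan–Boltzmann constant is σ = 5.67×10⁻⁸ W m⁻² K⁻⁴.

T ≈ 757 K

A = 4πr² = 4π × (0.079)² = 0.0784 m².
From P = εσAT⁴, T = (P / εσA)^(1/4) = (1270 / (0.87 × 5.67×10⁻⁸ × 0.0784))^(1/4).
T = (3.28×10^11)^(1/4) = 757 K.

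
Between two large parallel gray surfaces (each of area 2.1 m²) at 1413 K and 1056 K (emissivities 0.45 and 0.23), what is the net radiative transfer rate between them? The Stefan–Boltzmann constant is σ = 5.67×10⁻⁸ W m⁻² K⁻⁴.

For two large parallel gray plates, q = σ(T₁⁴ − T₂⁴) / (1/ε₁ + 1/ε₂ − 1).
1/ε₁ + 1/ε₂ − 1 = 1/0.45 + 1/0.23 − 1 = 5.570.
T₁⁴ − T₂⁴ = 3.99×10^12 − 1.24×10^12 = 2.74×10^12 K⁴.
q = 5.67×10⁻⁸ × 2.74×10^12 / 5.570 = 27900 W/m².
Q = q·A = 27900 × 2.1 = 58600 W.

Q ≈ 58600 W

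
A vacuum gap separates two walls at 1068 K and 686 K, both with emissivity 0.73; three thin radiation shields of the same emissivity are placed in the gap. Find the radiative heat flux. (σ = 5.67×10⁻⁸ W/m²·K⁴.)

q ≈ 8800 W/m²

Each of the 4 gaps contributes resistance (2/ε − 1) = 2/0.73 − 1 = 1.740; total = 6.959.
q = σ(T₁⁴ − T₂⁴) / 6.959 = 5.67×10⁻⁸ × 1.08×10^12 / 6.959 = 8800 W/m².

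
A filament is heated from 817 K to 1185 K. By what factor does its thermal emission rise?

ratio ≈ 4.43

P ∝ T⁴, so the ratio is (1185/817)⁴ = (1.450)⁴ = 4.43.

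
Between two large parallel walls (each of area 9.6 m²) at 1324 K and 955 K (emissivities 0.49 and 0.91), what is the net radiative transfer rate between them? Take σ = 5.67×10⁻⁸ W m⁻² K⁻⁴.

Q ≈ 5.70×10^5 W

For two large parallel gray plates, q = σ(T₁⁴ − T₂⁴) / (1/ε₁ + 1/ε₂ − 1).
1/ε₁ + 1/ε₂ − 1 = 1/0.49 + 1/0.91 − 1 = 2.140.
T₁⁴ − T₂⁴ = 3.07×10^12 − 8.32×10^11 = 2.24×10^12 K⁴.
q = 5.67×10⁻⁸ × 2.24×10^12 / 2.140 = 59400 W/m².
Q = q·A = 59400 × 9.6 = 5.70×10^5 W.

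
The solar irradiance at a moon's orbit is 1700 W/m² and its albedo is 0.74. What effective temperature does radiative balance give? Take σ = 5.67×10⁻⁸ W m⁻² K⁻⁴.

Power absorbed = (1−a)S·πR²; power emitted = 4πR²σT⁴. Equating and cancelling πR²:
T = ((1−a)S / 4σ)^(1/4) = (442 / (4 × 5.67×10⁻⁸))^(1/4) = (1.95×10^9)^(1/4).
T = 210 K.

T ≈ 210 K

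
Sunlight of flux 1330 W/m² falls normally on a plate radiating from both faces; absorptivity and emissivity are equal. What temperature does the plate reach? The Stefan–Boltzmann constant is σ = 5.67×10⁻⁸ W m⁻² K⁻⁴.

Absorbed flux αS = emitted flux 2εσT⁴ per unit area; with α = ε this gives T = (S/2σ)^(1/4).
T = (1330 / (2 × 5.67×10⁻⁸))^(1/4) = (1.17×10^10)^(1/4).
T = 329 K.

T ≈ 329 K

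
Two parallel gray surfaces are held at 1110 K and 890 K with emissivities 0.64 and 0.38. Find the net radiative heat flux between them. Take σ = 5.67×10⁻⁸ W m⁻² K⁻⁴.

For two large parallel gray plates, q = σ(T₁⁴ − T₂⁴) / (1/ε₁ + 1/ε₂ − 1).
1/ε₁ + 1/ε₂ − 1 = 1/0.64 + 1/0.38 − 1 = 3.194.
T₁⁴ − T₂⁴ = 1.52×10^12 − 6.27×10^11 = 8.91×10^11 K⁴.
q = 5.67×10⁻⁸ × 8.91×10^11 / 3.194 = 15800 W/m².

q ≈ 15800 W/m²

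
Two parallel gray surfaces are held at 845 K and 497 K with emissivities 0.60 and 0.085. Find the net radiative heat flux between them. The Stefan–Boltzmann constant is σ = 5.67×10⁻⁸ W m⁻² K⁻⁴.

q ≈ 2050 W/m²

For two large parallel gray plates, q = σ(T₁⁴ − T₂⁴) / (1/ε₁ + 1/ε₂ − 1).
1/ε₁ + 1/ε₂ − 1 = 1/0.60 + 1/0.085 − 1 = 12.43.
T₁⁴ − T₂⁴ = 5.10×10^11 − 6.10×10^10 = 4.49×10^11 K⁴.
q = 5.67×10⁻⁸ × 4.49×10^11 / 12.43 = 2050 W/m².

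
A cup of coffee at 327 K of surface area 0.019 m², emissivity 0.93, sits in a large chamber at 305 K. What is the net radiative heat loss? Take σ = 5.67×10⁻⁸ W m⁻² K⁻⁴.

Q = εσA(T⁴ − T_s⁴). T⁴ − T_s⁴ = (327)⁴ − (305)⁴ = 1.14×10^10 − 8.65×10^9 = 2.78×10^9 K⁴.
Q = 0.93 × 5.67×10⁻⁸ × 0.0190 × 2.78×10^9 = 2.79 W.

Q ≈ 2.79 W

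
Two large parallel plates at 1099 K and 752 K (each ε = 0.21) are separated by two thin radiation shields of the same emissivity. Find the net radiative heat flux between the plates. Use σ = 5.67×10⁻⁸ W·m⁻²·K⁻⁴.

q ≈ 2530 W/m²

Each of the 3 gaps contributes resistance (2/ε − 1) = 2/0.21 − 1 = 8.524; total = 25.57.
q = σ(T₁⁴ − T₂⁴) / 25.57 = 5.67×10⁻⁸ × 1.14×10^12 / 25.57 = 2530 W/m².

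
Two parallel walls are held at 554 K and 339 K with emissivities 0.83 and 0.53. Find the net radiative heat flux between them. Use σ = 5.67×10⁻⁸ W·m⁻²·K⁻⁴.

For two large parallel gray plates, q = σ(T₁⁴ − T₂⁴) / (1/ε₁ + 1/ε₂ − 1).
1/ε₁ + 1/ε₂ − 1 = 1/0.83 + 1/0.53 − 1 = 2.092.
T₁⁴ − T₂⁴ = 9.42×10^10 − 1.32×10^10 = 8.10×10^10 K⁴.
q = 5.67×10⁻⁸ × 8.10×10^10 / 2.092 = 2200 W/m².

q ≈ 2200 W/m²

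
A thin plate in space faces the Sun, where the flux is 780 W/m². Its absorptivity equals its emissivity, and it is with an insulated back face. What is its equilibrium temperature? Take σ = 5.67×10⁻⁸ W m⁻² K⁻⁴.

T ≈ 342 K

Absorbed flux αS = emitted flux εσT⁴ (one radiating face); with α = ε, T = (S/σ)^(1/4).
T = (780 / 5.67×10⁻⁸)^(1/4) = (1.38×10^10)^(1/4).
T = 342 K.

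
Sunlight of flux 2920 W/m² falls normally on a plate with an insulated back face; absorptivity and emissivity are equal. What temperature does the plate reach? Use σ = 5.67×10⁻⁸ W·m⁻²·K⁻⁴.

Absorbed flux αS = emitted flux εσT⁴ (one radiating face); with α = ε, T = (S/σ)^(1/4).
T = (2920 / 5.67×10⁻⁸)^(1/4) = (5.15×10^10)^(1/4).
T = 476 K.

T ≈ 476 K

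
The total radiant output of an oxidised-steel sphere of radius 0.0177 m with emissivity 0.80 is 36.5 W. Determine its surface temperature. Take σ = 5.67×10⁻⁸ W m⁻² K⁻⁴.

T ≈ 672 K

A = 4πr² = 4π × (0.0177)² = 3.94×10^-3 m².
From P = εσAT⁴, T = (P / εσA)^(1/4) = (36.5 / (0.80 × 5.67×10⁻⁸ × 3.94×10^-3))^(1/4).
T = (2.04×10^11)^(1/4) = 672 K.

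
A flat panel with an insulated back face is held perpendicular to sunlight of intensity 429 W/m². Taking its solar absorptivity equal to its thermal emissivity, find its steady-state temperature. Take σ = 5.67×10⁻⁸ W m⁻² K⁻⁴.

T ≈ 295 K

Absorbed flux αS = emitted flux εσT⁴ (one radiating face); with α = ε, T = (S/σ)^(1/4).
T = (429 / 5.67×10⁻⁸)^(1/4) = (7.57×10^9)^(1/4).
T = 295 K.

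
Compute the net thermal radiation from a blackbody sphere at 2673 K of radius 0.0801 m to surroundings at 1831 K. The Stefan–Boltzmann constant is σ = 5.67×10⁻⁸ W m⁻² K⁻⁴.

A = 4πr² = 4π × (0.0801)² = 0.0806 m².
Q = σA(T⁴ − T_s⁴). T⁴ − T_s⁴ = (2673)⁴ − (1831)⁴ = 5.11×10^13 − 1.12×10^13 = 3.98×10^13 K⁴.
Q = 5.67×10⁻⁸ × 0.0806 × 3.98×10^13 = 1.82×10^5 W.

Q ≈ 1.82×10^5 W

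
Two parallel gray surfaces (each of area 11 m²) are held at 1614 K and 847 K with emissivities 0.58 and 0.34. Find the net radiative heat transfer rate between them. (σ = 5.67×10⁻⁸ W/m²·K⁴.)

Q ≈ 1.07×10^6 W

For two large parallel gray plates, q = σ(T₁⁴ − T₂⁴) / (1/ε₁ + 1/ε₂ − 1).
1/ε₁ + 1/ε₂ − 1 = 1/0.58 + 1/0.34 − 1 = 3.665.
T₁⁴ − T₂⁴ = 6.79×10^12 − 5.15×10^11 = 6.27×10^12 K⁴.
q = 5.67×10⁻⁸ × 6.27×10^12 / 3.665 = 97000 W/m².
Q = q·A = 97000 × 11 = 1.07×10^6 W.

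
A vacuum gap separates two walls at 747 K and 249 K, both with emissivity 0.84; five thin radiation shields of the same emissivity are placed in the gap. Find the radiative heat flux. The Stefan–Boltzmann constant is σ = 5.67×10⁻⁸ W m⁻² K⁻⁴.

Each of the 6 gaps contributes resistance (2/ε − 1) = 2/0.84 − 1 = 1.381; total = 8.286.
q = σ(T₁⁴ − T₂⁴) / 8.286 = 5.67×10⁻⁸ × 3.08×10^11 / 8.286 = 2100 W/m².

q ≈ 2100 W/m²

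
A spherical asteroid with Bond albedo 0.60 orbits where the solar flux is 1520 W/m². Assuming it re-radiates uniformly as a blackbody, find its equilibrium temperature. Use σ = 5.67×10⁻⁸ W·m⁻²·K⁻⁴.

T ≈ 228 K

Power absorbed = (1−a)S·πR²; power emitted = 4πR²σT⁴. Equating and cancelling πR²:
T = ((1−a)S / 4σ)^(1/4) = (608 / (4 × 5.67×10⁻⁸))^(1/4) = (2.68×10^9)^(1/4).
T = 228 K.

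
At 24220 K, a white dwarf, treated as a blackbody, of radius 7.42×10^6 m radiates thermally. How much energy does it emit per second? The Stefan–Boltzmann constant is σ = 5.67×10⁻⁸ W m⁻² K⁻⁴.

A = 4πr² = 4π × (7.42×10^6)² = 6.92×10^14 m².
P = σAT⁴ = 5.67×10⁻⁸ × 6.92×10^14 × (24220)⁴ = 5.67×10⁻⁸ × 6.92×10^14 × 3.44×10^17.
P = 1.35×10^25 W.

P ≈ 1.35×10^25 W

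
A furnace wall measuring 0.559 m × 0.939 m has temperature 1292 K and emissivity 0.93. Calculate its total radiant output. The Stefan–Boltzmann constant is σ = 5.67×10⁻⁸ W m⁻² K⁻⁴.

P ≈ 77100 W

A = 0.559 × 0.939 = 0.525 m².
Stefan–Boltzmann: P = εσAT⁴ = 0.93 × 5.67×10⁻⁸ × 0.525 × (1292)⁴ = 0.93 × 5.67×10⁻⁸ × 0.525 × 2.79×10^12.
P = 77100 W.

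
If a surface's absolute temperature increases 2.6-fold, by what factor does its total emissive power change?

P ∝ T⁴, so the power scales as (2.6)⁴ = 45.7.

factor ≈ 45.7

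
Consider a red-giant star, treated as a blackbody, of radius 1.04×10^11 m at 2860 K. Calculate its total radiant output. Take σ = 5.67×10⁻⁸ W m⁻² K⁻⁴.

A = 4πr² = 4π × (1.04×10^11)² = 1.36×10^23 m².
P = σAT⁴ = 5.67×10⁻⁸ × 1.36×10^23 × (2860)⁴ = 5.67×10⁻⁸ × 1.36×10^23 × 6.69×10^13.
P = 5.16×10^29 W.

P ≈ 5.16×10^29 W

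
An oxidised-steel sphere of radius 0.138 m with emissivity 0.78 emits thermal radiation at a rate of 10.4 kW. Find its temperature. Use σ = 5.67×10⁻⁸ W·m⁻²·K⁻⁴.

T ≈ 996 K

A = 4πr² = 4π × (0.138)² = 0.239 m².
From P = εσAT⁴, T = (P / εσA)^(1/4) = (10400 / (0.78 × 5.67×10⁻⁸ × 0.239))^(1/4).
T = (9.83×10^11)^(1/4) = 996 K.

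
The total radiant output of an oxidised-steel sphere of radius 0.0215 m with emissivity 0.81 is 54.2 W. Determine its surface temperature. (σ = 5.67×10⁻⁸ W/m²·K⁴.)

A = 4πr² = 4π × (0.0215)² = 5.81×10^-3 m².
From P = εσAT⁴, T = (P / εσA)^(1/4) = (54.2 / (0.81 × 5.67×10⁻⁸ × 5.81×10^-3))^(1/4).
T = (2.03×10^11)^(1/4) = 671 K.

T ≈ 671 K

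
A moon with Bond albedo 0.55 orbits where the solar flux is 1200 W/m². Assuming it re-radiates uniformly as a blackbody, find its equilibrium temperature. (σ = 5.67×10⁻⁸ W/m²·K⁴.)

T ≈ 221 K

Power absorbed = (1−a)S·πR²; power emitted = 4πR²σT⁴. Equating and cancelling πR²:
T = ((1−a)S / 4σ)^(1/4) = (540 / (4 × 5.67×10⁻⁸))^(1/4) = (2.38×10^9)^(1/4).
T = 221 K.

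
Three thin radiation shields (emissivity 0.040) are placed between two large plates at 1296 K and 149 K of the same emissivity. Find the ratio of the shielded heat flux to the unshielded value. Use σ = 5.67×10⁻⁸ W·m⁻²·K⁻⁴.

With N identical shields there are N+1 = 4 gaps in series, each with the same radiative resistance, so the flux falls to 1/(N+1) of its unshielded value.

ratio ≈ 0.250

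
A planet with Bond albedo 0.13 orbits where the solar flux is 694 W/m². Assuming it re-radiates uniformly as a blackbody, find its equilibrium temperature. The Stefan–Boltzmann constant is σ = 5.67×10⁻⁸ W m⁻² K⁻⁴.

T ≈ 227 K

Power absorbed = (1−a)S·πR²; power emitted = 4πR²σT⁴. Equating and cancelling πR²:
T = ((1−a)S / 4σ)^(1/4) = (604 / (4 × 5.67×10⁻⁸))^(1/4) = (2.66×10^9)^(1/4).
T = 227 K.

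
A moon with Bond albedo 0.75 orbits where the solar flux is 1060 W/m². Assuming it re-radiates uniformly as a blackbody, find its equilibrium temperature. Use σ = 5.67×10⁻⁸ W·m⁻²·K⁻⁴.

T ≈ 185 K

Power absorbed = (1−a)S·πR²; power emitted = 4πR²σT⁴. Equating and cancelling πR²:
T = ((1−a)S / 4σ)^(1/4) = (265 / (4 × 5.67×10⁻⁸))^(1/4) = (1.17×10^9)^(1/4).
T = 185 K.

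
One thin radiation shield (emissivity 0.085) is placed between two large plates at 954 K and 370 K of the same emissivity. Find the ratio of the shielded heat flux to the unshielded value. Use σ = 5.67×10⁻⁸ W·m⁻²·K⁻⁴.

With N identical shields there are N+1 = 2 gaps in series, each with the same radiative resistance, so the flux falls to 1/(N+1) of its unshielded value.

ratio ≈ 0.500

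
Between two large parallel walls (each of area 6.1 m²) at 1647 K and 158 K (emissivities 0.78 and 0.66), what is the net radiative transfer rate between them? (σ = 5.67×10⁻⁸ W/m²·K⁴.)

Q ≈ 1.42×10^6 W

For two large parallel gray plates, q = σ(T₁⁴ − T₂⁴) / (1/ε₁ + 1/ε₂ − 1).
1/ε₁ + 1/ε₂ − 1 = 1/0.78 + 1/0.66 − 1 = 1.797.
T₁⁴ − T₂⁴ = 7.36×10^12 − 6.23×10^8 = 7.36×10^12 K⁴.
q = 5.67×10⁻⁸ × 7.36×10^12 / 1.797 = 2.32×10^5 W/m².
Q = q·A = 2.32×10^5 × 6.1 = 1.42×10^6 W.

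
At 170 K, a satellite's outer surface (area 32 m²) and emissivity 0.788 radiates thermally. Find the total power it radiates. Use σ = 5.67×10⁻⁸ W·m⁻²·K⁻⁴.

P ≈ 1190 W

P = εσAT⁴ = 0.788 × 5.67×10⁻⁸ × 32.0 × (170)⁴ = 0.788 × 5.67×10⁻⁸ × 32.0 × 8.35×10^8.
P = 1190 W.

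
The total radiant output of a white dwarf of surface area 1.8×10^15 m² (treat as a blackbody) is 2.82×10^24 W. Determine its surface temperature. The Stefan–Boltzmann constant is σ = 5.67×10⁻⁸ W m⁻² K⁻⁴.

T ≈ 12900 K

From P = σAT⁴, T = (P / σA)^(1/4) = (2.82×10^24 / (5.67×10⁻⁸ × 1.80×10^15))^(1/4).
T = (2.76×10^16)^(1/4) = 12900 K.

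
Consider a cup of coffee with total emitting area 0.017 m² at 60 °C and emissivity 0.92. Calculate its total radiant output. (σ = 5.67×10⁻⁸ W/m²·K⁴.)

P ≈ 10.9 W

60 °C = 333 K.
Stefan–Boltzmann: P = εσAT⁴ = 0.92 × 5.67×10⁻⁸ × 0.0170 × (333)⁴ = 0.92 × 5.67×10⁻⁸ × 0.0170 × 1.23×10^10.
P = 10.9 W.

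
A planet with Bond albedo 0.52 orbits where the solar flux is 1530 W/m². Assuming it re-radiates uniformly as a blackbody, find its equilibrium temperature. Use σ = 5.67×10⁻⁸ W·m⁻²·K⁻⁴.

T ≈ 239 K

Power absorbed = (1−a)S·πR²; power emitted = 4πR²σT⁴. Equating and cancelling πR²:
T = ((1−a)S / 4σ)^(1/4) = (734 / (4 × 5.67×10⁻⁸))^(1/4) = (3.24×10^9)^(1/4).
T = 239 K.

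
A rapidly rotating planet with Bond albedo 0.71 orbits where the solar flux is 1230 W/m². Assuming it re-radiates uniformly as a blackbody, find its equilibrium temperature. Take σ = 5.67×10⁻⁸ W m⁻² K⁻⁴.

Power absorbed = (1−a)S·πR²; power emitted = 4πR²σT⁴. Equating and cancelling πR²:
T = ((1−a)S / 4σ)^(1/4) = (357 / (4 × 5.67×10⁻⁸))^(1/4) = (1.57×10^9)^(1/4).
T = 199 K.

T ≈ 199 K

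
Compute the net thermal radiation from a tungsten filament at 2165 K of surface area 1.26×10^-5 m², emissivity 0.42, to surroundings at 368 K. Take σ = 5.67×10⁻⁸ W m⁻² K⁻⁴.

Q ≈ 6.59 W

Q = εσA(T⁴ − T_s⁴). T⁴ − T_s⁴ = (2165)⁴ − (368)⁴ = 2.20×10^13 − 1.83×10^10 = 2.20×10^13 K⁴.
Q = 0.42 × 5.67×10⁻⁸ × 1.26×10^-5 × 2.20×10^13 = 6.59 W.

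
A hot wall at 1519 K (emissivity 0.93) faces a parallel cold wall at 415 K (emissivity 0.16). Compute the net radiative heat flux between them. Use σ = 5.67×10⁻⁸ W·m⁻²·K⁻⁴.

For two large parallel gray plates, q = σ(T₁⁴ − T₂⁴) / (1/ε₁ + 1/ε₂ − 1).
1/ε₁ + 1/ε₂ − 1 = 1/0.93 + 1/0.16 − 1 = 6.325.
T₁⁴ − T₂⁴ = 5.32×10^12 − 2.97×10^10 = 5.29×10^12 K⁴.
q = 5.67×10⁻⁸ × 5.29×10^12 / 6.325 = 47500 W/m².

q ≈ 47500 W/m²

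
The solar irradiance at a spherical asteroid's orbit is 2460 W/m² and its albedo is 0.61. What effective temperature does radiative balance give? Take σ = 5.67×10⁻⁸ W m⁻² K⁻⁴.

T ≈ 255 K

Power absorbed = (1−a)S·πR²; power emitted = 4πR²σT⁴. Equating and cancelling πR²:
T = ((1−a)S / 4σ)^(1/4) = (959 / (4 × 5.67×10⁻⁸))^(1/4) = (4.23×10^9)^(1/4).
T = 255 K.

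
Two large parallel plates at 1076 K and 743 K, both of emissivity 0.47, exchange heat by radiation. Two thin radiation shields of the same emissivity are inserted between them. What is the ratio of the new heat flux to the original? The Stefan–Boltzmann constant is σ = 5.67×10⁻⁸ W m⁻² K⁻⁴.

ratio ≈ 0.333

With N identical shields there are N+1 = 3 gaps in series, each with the same radiative resistance, so the flux falls to 1/(N+1) of its unshielded value.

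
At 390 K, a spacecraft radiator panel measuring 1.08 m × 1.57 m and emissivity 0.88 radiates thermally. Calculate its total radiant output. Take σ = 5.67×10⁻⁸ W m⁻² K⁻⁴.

P ≈ 1960 W

A = 1.08 × 1.57 = 1.70 m².
Stefan–Boltzmann: P = εσAT⁴ = 0.88 × 5.67×10⁻⁸ × 1.70 × (390)⁴ = 0.88 × 5.67×10⁻⁸ × 1.70 × 2.31×10^10.
P = 1960 W.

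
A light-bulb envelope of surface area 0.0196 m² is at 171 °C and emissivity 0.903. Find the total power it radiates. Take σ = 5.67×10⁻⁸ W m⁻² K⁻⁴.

171 °C = 444 K.
Stefan–Boltzmann: P = εσAT⁴ = 0.903 × 5.67×10⁻⁸ × 0.0196 × (444)⁴ = 0.903 × 5.67×10⁻⁸ × 0.0196 × 3.89×10^10.
P = 39.0 W.

P ≈ 39.0 W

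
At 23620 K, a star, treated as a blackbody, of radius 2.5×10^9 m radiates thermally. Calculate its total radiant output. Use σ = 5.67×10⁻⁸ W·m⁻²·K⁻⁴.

P ≈ 1.39×10^30 W

A = 4πr² = 4π × (2.5×10^9)² = 7.85×10^19 m².
P = σAT⁴ = 5.67×10⁻⁸ × 7.85×10^19 × (23620)⁴ = 5.67×10⁻⁸ × 7.85×10^19 × 3.11×10^17.
P = 1.39×10^30 W.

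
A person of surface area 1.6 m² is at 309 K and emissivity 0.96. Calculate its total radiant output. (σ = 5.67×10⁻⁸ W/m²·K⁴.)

P = εσAT⁴ = 0.96 × 5.67×10⁻⁸ × 1.60 × (309)⁴ = 0.96 × 5.67×10⁻⁸ × 1.60 × 9.12×10^9.
P = 794 W.

P ≈ 794 W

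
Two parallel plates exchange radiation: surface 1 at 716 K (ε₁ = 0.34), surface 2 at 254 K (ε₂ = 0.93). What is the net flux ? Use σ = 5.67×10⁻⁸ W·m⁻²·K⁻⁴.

q ≈ 4860 W/m²

For two large parallel gray plates, q = σ(T₁⁴ − T₂⁴) / (1/ε₁ + 1/ε₂ − 1).
1/ε₁ + 1/ε₂ − 1 = 1/0.34 + 1/0.93 − 1 = 3.016.
T₁⁴ − T₂⁴ = 2.63×10^11 − 4.16×10^9 = 2.59×10^11 K⁴.
q = 5.67×10⁻⁸ × 2.59×10^11 / 3.016 = 4860 W/m².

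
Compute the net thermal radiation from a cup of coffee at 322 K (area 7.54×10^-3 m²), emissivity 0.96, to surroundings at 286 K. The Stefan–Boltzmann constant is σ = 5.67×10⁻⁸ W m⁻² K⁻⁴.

Q ≈ 1.67 W

Q = εσA(T⁴ − T_s⁴). T⁴ − T_s⁴ = (322)⁴ − (286)⁴ = 1.08×10^10 − 6.69×10^9 = 4.06×10^9 K⁴.
Q = 0.96 × 5.67×10⁻⁸ × 7.54×10^-3 × 4.06×10^9 = 1.67 W.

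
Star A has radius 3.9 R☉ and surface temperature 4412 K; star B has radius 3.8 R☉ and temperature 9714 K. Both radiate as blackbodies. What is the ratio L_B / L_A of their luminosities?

L = 4πR²σT⁴ ∝ R²T⁴, so L_B/L_A = (3.8/3.9)² × (9714/4412)⁴ = 0.949 × 23.5 = 22.3.

L_B/L_A ≈ 22.3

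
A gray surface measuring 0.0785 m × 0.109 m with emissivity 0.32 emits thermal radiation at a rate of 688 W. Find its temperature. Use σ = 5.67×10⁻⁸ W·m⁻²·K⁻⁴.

A = 0.0785 × 0.109 = 8.56×10^-3 m².
From P = εσAT⁴, T = (P / εσA)^(1/4) = (688 / (0.32 × 5.67×10⁻⁸ × 8.56×10^-3))^(1/4).
T = (4.43×10^12)^(1/4) = 1450 K.

T ≈ 1450 K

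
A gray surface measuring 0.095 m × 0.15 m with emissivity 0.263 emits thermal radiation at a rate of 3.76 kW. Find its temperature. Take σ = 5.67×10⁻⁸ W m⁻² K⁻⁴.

A = 0.095 × 0.15 = 0.0142 m².
From P = εσAT⁴, T = (P / εσA)^(1/4) = (3760 / (0.263 × 5.67×10⁻⁸ × 0.0142))^(1/4).
T = (1.77×10^13)^(1/4) = 2050 K.

T ≈ 2050 K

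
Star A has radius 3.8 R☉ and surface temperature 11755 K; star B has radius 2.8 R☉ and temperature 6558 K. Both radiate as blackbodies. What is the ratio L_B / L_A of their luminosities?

L_B/L_A ≈ 0.0526

L = 4πR²σT⁴ ∝ R²T⁴, so L_B/L_A = (2.8/3.8)² × (6558/11755)⁴ = 0.543 × 0.0969 = 0.0526.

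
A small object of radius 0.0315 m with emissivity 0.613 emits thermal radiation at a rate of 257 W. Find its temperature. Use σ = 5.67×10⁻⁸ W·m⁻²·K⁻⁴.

T ≈ 878 K

A = 4πr² = 4π × (0.0315)² = 0.0125 m².
From P = εσAT⁴, T = (P / εσA)^(1/4) = (257 / (0.613 × 5.67×10⁻⁸ × 0.0125))^(1/4).
T = (5.93×10^11)^(1/4) = 878 K.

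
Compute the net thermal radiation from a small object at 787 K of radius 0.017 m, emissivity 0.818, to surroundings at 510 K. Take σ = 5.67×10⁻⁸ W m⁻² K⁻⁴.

A = 4πr² = 4π × (0.017)² = 3.63×10^-3 m².
Q = εσA(T⁴ − T_s⁴). T⁴ − T_s⁴ = (787)⁴ − (510)⁴ = 3.84×10^11 − 6.77×10^10 = 3.16×10^11 K⁴.
Q = 0.818 × 5.67×10⁻⁸ × 3.63×10^-3 × 3.16×10^11 = 53.2 W.

Q ≈ 53.2 W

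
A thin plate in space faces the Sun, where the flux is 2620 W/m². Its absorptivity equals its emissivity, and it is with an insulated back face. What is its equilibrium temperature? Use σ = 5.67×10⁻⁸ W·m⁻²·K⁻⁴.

Absorbed flux αS = emitted flux εσT⁴ (one radiating face); with α = ε, T = (S/σ)^(1/4).
T = (2620 / 5.67×10⁻⁸)^(1/4) = (4.62×10^10)^(1/4).
T = 464 K.

T ≈ 464 K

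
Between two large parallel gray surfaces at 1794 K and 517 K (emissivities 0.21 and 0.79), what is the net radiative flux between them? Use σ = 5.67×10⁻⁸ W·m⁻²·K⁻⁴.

For two large parallel gray plates, q = σ(T₁⁴ − T₂⁴) / (1/ε₁ + 1/ε₂ − 1).
1/ε₁ + 1/ε₂ − 1 = 1/0.21 + 1/0.79 − 1 = 5.028.
T₁⁴ − T₂⁴ = 1.04×10^13 − 7.14×10^10 = 1.03×10^13 K⁴.
q = 5.67×10⁻⁸ × 1.03×10^13 / 5.028 = 1.16×10^5 W/m².

q ≈ 1.16×10^5 W/m²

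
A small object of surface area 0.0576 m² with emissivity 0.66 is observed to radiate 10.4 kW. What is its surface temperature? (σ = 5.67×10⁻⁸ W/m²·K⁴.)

From P = εσAT⁴, T = (P / εσA)^(1/4) = (10400 / (0.66 × 5.67×10⁻⁸ × 0.0576))^(1/4).
T = (4.82×10^12)^(1/4) = 1480 K.

T ≈ 1480 K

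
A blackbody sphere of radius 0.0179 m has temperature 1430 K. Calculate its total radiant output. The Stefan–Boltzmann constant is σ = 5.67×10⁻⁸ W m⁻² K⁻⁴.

A = 4πr² = 4π × (0.0179)² = 4.03×10^-3 m².
P = σAT⁴ = 5.67×10⁻⁸ × 4.03×10^-3 × (1430)⁴ = 5.67×10⁻⁸ × 4.03×10^-3 × 4.18×10^12.
P = 955 W.

P ≈ 955 W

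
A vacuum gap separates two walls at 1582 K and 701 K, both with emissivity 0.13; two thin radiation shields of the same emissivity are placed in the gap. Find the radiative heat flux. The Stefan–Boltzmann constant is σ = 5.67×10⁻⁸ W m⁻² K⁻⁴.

Each of the 3 gaps contributes resistance (2/ε − 1) = 2/0.13 − 1 = 14.38; total = 43.15.
q = σ(T₁⁴ − T₂⁴) / 43.15 = 5.67×10⁻⁸ × 6.02×10^12 / 43.15 = 7910 W/m².

q ≈ 7910 W/m²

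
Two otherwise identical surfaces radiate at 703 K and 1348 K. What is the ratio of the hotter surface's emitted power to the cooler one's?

P ∝ T⁴, so the ratio is (1348/703)⁴ = (1.917)⁴ = 13.5.

ratio ≈ 13.5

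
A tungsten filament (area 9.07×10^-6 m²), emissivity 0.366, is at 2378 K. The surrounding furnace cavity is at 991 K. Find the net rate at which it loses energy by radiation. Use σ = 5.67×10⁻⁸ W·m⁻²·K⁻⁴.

Q ≈ 5.84 W

Q = εσA(T⁴ − T_s⁴). T⁴ − T_s⁴ = (2378)⁴ − (991)⁴ = 3.20×10^13 − 9.64×10^11 = 3.10×10^13 K⁴.
Q = 0.366 × 5.67×10⁻⁸ × 9.07×10^-6 × 3.10×10^13 = 5.84 W.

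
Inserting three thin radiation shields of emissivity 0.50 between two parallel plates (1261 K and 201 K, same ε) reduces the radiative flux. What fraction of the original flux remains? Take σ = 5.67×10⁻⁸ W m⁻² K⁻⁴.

With N identical shields there are N+1 = 4 gaps in series, each with the same radiative resistance, so the flux falls to 1/(N+1) of its unshielded value.

ratio ≈ 0.250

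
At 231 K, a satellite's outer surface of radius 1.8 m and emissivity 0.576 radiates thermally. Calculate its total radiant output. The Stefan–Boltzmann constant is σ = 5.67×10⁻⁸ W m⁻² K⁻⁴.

A = 4πr² = 4π × (1.8)² = 40.7 m².
Stefan–Boltzmann: P = εσAT⁴ = 0.576 × 5.67×10⁻⁸ × 40.7 × (231)⁴ = 0.576 × 5.67×10⁻⁸ × 40.7 × 2.85×10^9.
P = 3790 W.

P ≈ 3790 W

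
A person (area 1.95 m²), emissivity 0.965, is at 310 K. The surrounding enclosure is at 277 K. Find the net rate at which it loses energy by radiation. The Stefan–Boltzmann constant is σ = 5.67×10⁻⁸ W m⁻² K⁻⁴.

Q = εσA(T⁴ − T_s⁴). T⁴ − T_s⁴ = (310)⁴ − (277)⁴ = 9.24×10^9 − 5.89×10^9 = 3.35×10^9 K⁴.
Q = 0.965 × 5.67×10⁻⁸ × 1.95 × 3.35×10^9 = 357 W.

Q ≈ 357 W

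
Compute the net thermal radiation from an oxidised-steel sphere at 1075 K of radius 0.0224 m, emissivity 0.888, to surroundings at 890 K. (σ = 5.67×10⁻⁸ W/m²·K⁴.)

Q ≈ 225 W

A = 4πr² = 4π × (0.0224)² = 6.31×10^-3 m².
Q = εσA(T⁴ − T_s⁴). T⁴ − T_s⁴ = (1075)⁴ − (890)⁴ = 1.34×10^12 − 6.27×10^11 = 7.08×10^11 K⁴.
Q = 0.888 × 5.67×10⁻⁸ × 6.31×10^-3 × 7.08×10^11 = 225 W.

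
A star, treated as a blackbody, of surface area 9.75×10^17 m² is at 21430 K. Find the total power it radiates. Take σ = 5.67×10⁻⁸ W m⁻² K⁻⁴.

P = σAT⁴ = 5.67×10⁻⁸ × 9.75×10^17 × (21430)⁴ = 5.67×10⁻⁸ × 9.75×10^17 × 2.11×10^17.
P = 1.17×10^28 W.

P ≈ 1.17×10^28 W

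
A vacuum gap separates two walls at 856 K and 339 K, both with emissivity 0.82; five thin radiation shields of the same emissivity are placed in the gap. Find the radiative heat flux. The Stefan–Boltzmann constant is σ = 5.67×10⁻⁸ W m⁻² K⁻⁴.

Each of the 6 gaps contributes resistance (2/ε − 1) = 2/0.82 − 1 = 1.439; total = 8.634.
q = σ(T₁⁴ − T₂⁴) / 8.634 = 5.67×10⁻⁸ × 5.24×10^11 / 8.634 = 3440 W/m².

q ≈ 3440 W/m²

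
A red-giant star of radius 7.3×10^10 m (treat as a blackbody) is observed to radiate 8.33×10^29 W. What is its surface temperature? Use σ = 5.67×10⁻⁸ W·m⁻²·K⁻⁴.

A = 4πr² = 4π × (7.3×10^10)² = 6.70×10^22 m².
From P = σAT⁴, T = (P / σA)^(1/4) = (8.33×10^29 / (5.67×10⁻⁸ × 6.70×10^22))^(1/4).
T = (2.19×10^14)^(1/4) = 3850 K.

T ≈ 3850 K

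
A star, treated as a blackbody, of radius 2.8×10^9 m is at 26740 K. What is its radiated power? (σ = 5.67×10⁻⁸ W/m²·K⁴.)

P ≈ 2.86×10^30 W

A = 4πr² = 4π × (2.8×10^9)² = 9.85×10^19 m².
P = σAT⁴ = 5.67×10⁻⁸ × 9.85×10^19 × (26740)⁴ = 5.67×10⁻⁸ × 9.85×10^19 × 5.11×10^17.
P = 2.86×10^30 W.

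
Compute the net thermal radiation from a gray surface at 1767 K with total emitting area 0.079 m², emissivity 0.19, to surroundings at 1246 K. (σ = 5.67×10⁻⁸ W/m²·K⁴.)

Q ≈ 6250 W

Q = εσA(T⁴ − T_s⁴). T⁴ − T_s⁴ = (1767)⁴ − (1246)⁴ = 9.75×10^12 − 2.41×10^12 = 7.34×10^12 K⁴.
Q = 0.19 × 5.67×10⁻⁸ × 0.0790 × 7.34×10^12 = 6250 W.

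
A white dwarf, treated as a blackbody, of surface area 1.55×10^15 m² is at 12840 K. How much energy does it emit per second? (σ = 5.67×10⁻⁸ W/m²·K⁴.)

P = σAT⁴ = 5.67×10⁻⁸ × 1.55×10^15 × (12840)⁴ = 5.67×10⁻⁸ × 1.55×10^15 × 2.72×10^16.
P = 2.39×10^24 W.

P ≈ 2.39×10^24 W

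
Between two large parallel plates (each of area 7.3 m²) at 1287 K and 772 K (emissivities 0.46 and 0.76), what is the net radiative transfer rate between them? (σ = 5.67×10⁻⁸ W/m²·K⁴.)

Q ≈ 3.97×10^5 W

For two large parallel gray plates, q = σ(T₁⁴ − T₂⁴) / (1/ε₁ + 1/ε₂ − 1).
1/ε₁ + 1/ε₂ − 1 = 1/0.46 + 1/0.76 − 1 = 2.490.
T₁⁴ − T₂⁴ = 2.74×10^12 − 3.55×10^11 = 2.39×10^12 K⁴.
q = 5.67×10⁻⁸ × 2.39×10^12 / 2.490 = 54400 W/m².
Q = q·A = 54400 × 7.3 = 3.97×10^5 W.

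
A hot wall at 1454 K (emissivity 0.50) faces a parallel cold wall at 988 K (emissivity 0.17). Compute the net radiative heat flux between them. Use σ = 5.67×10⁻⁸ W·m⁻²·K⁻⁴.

q ≈ 29000 W/m²

For two large parallel gray plates, q = σ(T₁⁴ − T₂⁴) / (1/ε₁ + 1/ε₂ − 1).
1/ε₁ + 1/ε₂ − 1 = 1/0.50 + 1/0.17 − 1 = 6.882.
T₁⁴ − T₂⁴ = 4.47×10^12 − 9.53×10^11 = 3.52×10^12 K⁴.
q = 5.67×10⁻⁸ × 3.52×10^12 / 6.882 = 29000 W/m².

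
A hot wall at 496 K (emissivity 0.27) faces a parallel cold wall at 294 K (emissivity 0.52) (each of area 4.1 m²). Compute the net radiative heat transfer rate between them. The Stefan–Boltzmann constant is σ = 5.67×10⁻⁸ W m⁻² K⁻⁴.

Q ≈ 2670 W

For two large parallel gray plates, q = σ(T₁⁴ − T₂⁴) / (1/ε₁ + 1/ε₂ − 1).
1/ε₁ + 1/ε₂ − 1 = 1/0.27 + 1/0.52 − 1 = 4.627.
T₁⁴ − T₂⁴ = 6.05×10^10 − 7.47×10^9 = 5.31×10^10 K⁴.
q = 5.67×10⁻⁸ × 5.31×10^10 / 4.627 = 650 W/m².
Q = q·A = 650 × 4.1 = 2670 W.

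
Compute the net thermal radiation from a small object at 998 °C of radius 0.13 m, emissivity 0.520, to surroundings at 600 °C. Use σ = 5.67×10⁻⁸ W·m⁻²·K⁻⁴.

A = 4πr² = 4π × (0.13)² = 0.212 m².
Convert: 998 °C = 1271 K; 600 °C = 873 K.
Q = εσA(T⁴ − T_s⁴). T⁴ − T_s⁴ = (1271)⁴ − (873)⁴ = 2.61×10^12 − 5.81×10^11 = 2.03×10^12 K⁴.
Q = 0.520 × 5.67×10⁻⁸ × 0.212 × 2.03×10^12 = 12700 W.

Q ≈ 12700 W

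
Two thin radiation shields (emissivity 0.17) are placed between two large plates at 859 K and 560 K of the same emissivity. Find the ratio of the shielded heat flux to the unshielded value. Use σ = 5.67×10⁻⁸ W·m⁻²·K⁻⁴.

With N identical shields there are N+1 = 3 gaps in series, each with the same radiative resistance, so the flux falls to 1/(N+1) of its unshielded value.

ratio ≈ 0.333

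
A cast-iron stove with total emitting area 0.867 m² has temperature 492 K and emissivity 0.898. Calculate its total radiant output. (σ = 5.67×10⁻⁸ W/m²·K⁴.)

P ≈ 2590 W

P = εσAT⁴ = 0.898 × 5.67×10⁻⁸ × 0.867 × (492)⁴ = 0.898 × 5.67×10⁻⁸ × 0.867 × 5.86×10^10.
P = 2590 W.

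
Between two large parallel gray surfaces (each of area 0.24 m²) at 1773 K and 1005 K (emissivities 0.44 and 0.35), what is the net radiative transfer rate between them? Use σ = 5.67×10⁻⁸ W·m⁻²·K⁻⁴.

For two large parallel gray plates, q = σ(T₁⁴ − T₂⁴) / (1/ε₁ + 1/ε₂ − 1).
1/ε₁ + 1/ε₂ − 1 = 1/0.44 + 1/0.35 − 1 = 4.130.
T₁⁴ − T₂⁴ = 9.88×10^12 − 1.02×10^12 = 8.86×10^12 K⁴.
q = 5.67×10⁻⁸ × 8.86×10^12 / 4.130 = 1.22×10^5 W/m².
Q = q·A = 1.22×10^5 × 0.24 = 29200 W.

Q ≈ 29200 W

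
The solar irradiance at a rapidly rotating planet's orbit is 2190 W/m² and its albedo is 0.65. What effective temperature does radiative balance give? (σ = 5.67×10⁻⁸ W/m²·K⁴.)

T ≈ 241 K

Power absorbed = (1−a)S·πR²; power emitted = 4πR²σT⁴. Equating and cancelling πR²:
T = ((1−a)S / 4σ)^(1/4) = (766 / (4 × 5.67×10⁻⁸))^(1/4) = (3.38×10^9)^(1/4).
T = 241 K.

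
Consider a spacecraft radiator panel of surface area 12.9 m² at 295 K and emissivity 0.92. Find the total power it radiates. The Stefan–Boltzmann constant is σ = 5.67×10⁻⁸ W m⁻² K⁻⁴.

P ≈ 5100 W

P = εσAT⁴ = 0.92 × 5.67×10⁻⁸ × 12.9 × (295)⁴ = 0.92 × 5.67×10⁻⁸ × 12.9 × 7.57×10^9.
P = 5100 W.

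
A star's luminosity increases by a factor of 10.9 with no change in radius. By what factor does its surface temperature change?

factor ≈ 1.82

P ∝ T⁴ ⇒ T ∝ P^(1/4), so T scales by (10.9)^(1/4) = 1.82.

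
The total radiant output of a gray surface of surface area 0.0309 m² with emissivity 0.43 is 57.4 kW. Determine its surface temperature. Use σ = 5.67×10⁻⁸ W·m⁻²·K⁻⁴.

T ≈ 2950 K

From P = εσAT⁴, T = (P / εσA)^(1/4) = (57400 / (0.43 × 5.67×10⁻⁸ × 0.0309))^(1/4).
T = (7.62×10^13)^(1/4) = 2950 K.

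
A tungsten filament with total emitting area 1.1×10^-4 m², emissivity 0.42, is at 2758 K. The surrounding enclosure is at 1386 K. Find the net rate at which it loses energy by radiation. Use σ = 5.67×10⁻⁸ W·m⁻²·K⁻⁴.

Q = εσA(T⁴ − T_s⁴). T⁴ − T_s⁴ = (2758)⁴ − (1386)⁴ = 5.79×10^13 − 3.69×10^12 = 5.42×10^13 K⁴.
Q = 0.42 × 5.67×10⁻⁸ × 1.10×10^-4 × 5.42×10^13 = 142 W.

Q ≈ 142 W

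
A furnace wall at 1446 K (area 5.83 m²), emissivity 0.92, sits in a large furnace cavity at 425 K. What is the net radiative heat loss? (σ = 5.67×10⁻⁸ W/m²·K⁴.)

Q ≈ 1.32×10^6 W

Q = εσA(T⁴ − T_s⁴). T⁴ − T_s⁴ = (1446)⁴ − (425)⁴ = 4.37×10^12 − 3.26×10^10 = 4.34×10^12 K⁴.
Q = 0.92 × 5.67×10⁻⁸ × 5.83 × 4.34×10^12 = 1.32×10^6 W.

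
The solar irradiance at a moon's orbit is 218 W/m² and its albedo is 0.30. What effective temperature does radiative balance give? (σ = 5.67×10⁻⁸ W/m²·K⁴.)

T ≈ 161 K

Power absorbed = (1−a)S·πR²; power emitted = 4πR²σT⁴. Equating and cancelling πR²:
T = ((1−a)S / 4σ)^(1/4) = (153 / (4 × 5.67×10⁻⁸))^(1/4) = (6.73×10^8)^(1/4).
T = 161 K.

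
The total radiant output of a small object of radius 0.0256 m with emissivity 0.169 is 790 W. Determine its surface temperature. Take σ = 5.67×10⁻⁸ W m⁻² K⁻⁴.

A = 4πr² = 4π × (0.0256)² = 8.24×10^-3 m².
From P = εσAT⁴, T = (P / εσA)^(1/4) = (790 / (0.169 × 5.67×10⁻⁸ × 8.24×10^-3))^(1/4).
T = (1.00×10^13)^(1/4) = 1780 K.

T ≈ 1780 K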